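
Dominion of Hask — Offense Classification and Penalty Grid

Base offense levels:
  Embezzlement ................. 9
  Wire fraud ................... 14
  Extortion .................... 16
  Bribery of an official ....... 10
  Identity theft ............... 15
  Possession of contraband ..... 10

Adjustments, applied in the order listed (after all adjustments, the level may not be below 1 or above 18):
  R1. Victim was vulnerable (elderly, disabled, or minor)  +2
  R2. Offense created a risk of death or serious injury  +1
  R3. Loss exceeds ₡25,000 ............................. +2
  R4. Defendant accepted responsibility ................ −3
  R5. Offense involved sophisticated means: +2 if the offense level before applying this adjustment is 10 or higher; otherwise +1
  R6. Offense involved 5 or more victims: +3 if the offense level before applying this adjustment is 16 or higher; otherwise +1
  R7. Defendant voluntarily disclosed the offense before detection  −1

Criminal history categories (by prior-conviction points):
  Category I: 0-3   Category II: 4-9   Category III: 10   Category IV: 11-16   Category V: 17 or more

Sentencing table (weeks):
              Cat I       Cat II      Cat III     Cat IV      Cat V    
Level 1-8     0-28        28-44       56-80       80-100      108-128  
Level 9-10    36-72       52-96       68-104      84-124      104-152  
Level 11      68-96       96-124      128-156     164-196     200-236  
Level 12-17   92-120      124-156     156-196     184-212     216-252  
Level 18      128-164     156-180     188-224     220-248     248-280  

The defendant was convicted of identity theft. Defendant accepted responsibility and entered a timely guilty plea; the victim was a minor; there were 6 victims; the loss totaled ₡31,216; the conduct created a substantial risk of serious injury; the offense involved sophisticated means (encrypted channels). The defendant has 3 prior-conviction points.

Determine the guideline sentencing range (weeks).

Base offense level for identity theft: 15.
R1 applies: 15 + 2 = 17.
R2 applies: 17 + 1 = 18.
R3 applies: 18 + 2 = 20.
R4 applies: 20 − 3 = 17.
R5 applies (level before this adjustment is 17 ≥ 10, so +2): 17 + 2 = 19.
R6 applies (level before this adjustment is 19 ≥ 16, so +3): 19 + 3 = 22.
Level 22 exceeds the maximum of 18; capped at 18.
Final offense level: 18.
Criminal history: 3 prior points → Category I (0-3).
Level 18 falls in the 18 band.
Grid: Level 18 × Category I = 128-164 weeks.

128-164 weeks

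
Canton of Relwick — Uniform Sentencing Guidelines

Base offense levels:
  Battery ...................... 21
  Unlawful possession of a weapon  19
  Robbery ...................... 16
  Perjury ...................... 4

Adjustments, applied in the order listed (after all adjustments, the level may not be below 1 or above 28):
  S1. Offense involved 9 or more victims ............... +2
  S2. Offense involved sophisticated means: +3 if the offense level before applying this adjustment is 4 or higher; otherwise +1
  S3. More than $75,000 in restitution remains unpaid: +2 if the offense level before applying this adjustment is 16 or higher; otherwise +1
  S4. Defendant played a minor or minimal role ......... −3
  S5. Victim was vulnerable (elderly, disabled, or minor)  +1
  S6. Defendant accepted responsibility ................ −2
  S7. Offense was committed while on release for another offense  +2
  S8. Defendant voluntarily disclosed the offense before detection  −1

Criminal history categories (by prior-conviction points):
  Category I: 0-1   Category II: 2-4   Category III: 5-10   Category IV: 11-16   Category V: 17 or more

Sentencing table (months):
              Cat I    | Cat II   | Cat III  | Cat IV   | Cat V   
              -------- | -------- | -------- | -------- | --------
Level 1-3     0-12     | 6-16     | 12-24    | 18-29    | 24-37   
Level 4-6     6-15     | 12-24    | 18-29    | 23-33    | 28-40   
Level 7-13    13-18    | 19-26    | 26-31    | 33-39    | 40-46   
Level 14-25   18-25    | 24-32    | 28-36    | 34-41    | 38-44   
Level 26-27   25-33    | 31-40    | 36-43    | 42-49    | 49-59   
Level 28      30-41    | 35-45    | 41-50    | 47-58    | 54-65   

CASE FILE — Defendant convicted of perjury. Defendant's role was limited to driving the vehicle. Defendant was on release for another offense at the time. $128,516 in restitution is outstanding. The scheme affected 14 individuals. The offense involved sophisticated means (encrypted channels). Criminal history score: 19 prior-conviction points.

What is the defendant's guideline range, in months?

Base offense level for perjury: 4.
S1 applies: 4 + 2 = 6.
S2 applies (level before this adjustment is 6 ≥ 4, so +3): 6 + 3 = 9.
S3 applies (level before this adjustment is 9 < 16, so +1): 9 + 1 = 10.
S4 applies: 10 − 3 = 7.
S5 does not apply.
S6 does not apply.
S7 applies: 7 + 2 = 9.
S8 does not apply.
Final offense level: 9.
Criminal history: 19 prior points → Category V (17+).
Level 9 falls in the 7-13 band.
Grid: Level 7-13 × Category V = 40-46 months.

40-46 months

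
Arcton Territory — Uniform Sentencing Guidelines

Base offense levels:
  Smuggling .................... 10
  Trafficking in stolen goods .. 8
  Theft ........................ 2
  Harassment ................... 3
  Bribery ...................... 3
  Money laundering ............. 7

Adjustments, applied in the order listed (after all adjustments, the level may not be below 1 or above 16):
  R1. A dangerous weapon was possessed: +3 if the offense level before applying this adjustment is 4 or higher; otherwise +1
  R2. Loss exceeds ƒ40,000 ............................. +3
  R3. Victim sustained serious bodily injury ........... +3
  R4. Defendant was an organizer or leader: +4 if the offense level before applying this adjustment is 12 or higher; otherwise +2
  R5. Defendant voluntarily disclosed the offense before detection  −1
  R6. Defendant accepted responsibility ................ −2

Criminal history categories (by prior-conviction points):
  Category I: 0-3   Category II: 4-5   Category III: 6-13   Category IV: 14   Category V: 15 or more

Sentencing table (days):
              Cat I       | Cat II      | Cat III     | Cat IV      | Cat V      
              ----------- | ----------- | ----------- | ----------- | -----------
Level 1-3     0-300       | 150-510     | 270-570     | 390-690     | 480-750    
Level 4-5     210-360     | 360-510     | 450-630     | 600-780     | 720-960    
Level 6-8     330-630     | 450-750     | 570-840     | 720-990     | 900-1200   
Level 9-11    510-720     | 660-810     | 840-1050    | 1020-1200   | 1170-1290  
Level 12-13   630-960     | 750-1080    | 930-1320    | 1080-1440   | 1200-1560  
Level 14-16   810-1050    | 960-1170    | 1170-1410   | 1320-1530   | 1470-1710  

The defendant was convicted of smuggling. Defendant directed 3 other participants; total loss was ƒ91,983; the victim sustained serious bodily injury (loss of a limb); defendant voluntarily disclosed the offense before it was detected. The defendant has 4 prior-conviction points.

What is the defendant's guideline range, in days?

Base offense level for smuggling: 10.
R2 applies: 10 + 3 = 13.
R3 applies: 13 + 3 = 16.
R4 applies (level before this adjustment is 16 ≥ 12, so +4): 16 + 4 = 20.
R5 applies: 20 − 1 = 19.
Level 19 exceeds the maximum of 16; capped at 16.
Final offense level: 16.
Criminal history: 4 prior points → Category II (4-5).
Level 16 falls in the 14-16 band.
Grid: Level 14-16 × Category II = 960-1170 days.

960-1170 days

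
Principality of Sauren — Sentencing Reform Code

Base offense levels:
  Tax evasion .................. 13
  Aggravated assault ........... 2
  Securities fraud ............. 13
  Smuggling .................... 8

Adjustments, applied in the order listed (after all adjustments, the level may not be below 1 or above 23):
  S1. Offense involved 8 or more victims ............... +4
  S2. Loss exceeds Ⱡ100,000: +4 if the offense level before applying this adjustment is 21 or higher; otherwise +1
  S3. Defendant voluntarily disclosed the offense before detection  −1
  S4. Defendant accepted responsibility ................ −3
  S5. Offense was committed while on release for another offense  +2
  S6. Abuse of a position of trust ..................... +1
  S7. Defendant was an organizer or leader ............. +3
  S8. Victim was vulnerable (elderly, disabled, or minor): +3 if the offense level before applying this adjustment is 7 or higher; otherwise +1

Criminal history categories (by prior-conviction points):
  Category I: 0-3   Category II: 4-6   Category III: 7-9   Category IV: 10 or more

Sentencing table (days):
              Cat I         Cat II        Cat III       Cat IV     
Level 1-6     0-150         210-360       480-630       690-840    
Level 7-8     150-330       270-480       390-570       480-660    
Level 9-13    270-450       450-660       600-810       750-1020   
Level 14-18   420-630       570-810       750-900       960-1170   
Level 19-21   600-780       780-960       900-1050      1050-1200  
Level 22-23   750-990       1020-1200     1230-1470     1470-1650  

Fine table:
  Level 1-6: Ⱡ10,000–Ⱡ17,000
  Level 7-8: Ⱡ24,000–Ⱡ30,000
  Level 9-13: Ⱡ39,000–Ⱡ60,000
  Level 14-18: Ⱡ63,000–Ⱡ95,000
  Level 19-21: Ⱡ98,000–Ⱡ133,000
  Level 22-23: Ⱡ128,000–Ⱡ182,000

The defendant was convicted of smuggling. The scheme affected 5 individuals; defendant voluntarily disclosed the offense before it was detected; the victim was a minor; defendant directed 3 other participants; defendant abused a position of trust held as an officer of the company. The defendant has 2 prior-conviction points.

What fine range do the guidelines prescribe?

Base offense level for smuggling: 8.
S2 does not apply.
S3 applies: 8 − 1 = 7.
S4 does not apply.
S5 does not apply.
S6 applies: 7 + 1 = 8.
S7 applies: 8 + 3 = 11.
S8 applies (level before this adjustment is 11 ≥ 7, so +3): 11 + 3 = 14.
Final offense level: 14.
Level 14 falls in the 14-18 band.
Fine table: Level 14-18 → Ⱡ63,000–Ⱡ95,000.

Ⱡ63,000–Ⱡ95,000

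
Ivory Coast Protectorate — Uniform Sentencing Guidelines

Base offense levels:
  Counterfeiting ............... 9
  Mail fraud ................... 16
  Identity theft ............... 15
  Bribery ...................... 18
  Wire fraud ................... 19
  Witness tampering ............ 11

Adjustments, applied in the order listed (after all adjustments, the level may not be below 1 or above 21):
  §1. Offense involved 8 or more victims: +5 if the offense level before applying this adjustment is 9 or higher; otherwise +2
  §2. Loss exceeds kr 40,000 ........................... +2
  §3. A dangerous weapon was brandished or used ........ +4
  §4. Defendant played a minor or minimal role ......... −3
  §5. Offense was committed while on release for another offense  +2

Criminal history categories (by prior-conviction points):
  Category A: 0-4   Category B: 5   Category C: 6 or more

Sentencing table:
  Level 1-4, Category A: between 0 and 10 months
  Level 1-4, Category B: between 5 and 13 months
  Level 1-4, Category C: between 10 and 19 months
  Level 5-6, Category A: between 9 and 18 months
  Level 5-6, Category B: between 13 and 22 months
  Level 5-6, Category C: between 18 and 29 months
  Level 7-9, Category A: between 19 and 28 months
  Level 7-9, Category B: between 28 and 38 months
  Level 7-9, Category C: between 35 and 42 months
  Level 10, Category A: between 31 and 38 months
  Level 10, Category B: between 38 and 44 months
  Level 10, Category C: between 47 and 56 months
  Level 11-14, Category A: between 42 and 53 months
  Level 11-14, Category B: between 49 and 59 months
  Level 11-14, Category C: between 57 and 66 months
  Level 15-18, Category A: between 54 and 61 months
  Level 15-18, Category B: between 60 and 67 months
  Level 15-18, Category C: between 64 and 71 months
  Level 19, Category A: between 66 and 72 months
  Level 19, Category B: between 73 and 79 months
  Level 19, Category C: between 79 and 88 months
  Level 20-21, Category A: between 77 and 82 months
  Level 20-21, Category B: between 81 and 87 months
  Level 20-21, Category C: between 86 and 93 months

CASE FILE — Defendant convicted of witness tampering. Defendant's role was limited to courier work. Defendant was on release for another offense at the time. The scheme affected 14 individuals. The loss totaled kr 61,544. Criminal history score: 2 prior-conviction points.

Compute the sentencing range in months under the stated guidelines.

54-61 months

Base offense level for witness tampering: 11.
§1 applies (level before this adjustment is 11 ≥ 9, so +5): 11 + 5 = 16.
§2 applies: 16 + 2 = 18.
§3 does not apply.
§4 applies: 18 − 3 = 15.
§5 applies: 15 + 2 = 17.
Final offense level: 17.
Criminal history: 2 prior points → Category A (0-4).
Level 17 falls in the 15-18 band.
Grid: Level 15-18 × Category A = 54-61 months.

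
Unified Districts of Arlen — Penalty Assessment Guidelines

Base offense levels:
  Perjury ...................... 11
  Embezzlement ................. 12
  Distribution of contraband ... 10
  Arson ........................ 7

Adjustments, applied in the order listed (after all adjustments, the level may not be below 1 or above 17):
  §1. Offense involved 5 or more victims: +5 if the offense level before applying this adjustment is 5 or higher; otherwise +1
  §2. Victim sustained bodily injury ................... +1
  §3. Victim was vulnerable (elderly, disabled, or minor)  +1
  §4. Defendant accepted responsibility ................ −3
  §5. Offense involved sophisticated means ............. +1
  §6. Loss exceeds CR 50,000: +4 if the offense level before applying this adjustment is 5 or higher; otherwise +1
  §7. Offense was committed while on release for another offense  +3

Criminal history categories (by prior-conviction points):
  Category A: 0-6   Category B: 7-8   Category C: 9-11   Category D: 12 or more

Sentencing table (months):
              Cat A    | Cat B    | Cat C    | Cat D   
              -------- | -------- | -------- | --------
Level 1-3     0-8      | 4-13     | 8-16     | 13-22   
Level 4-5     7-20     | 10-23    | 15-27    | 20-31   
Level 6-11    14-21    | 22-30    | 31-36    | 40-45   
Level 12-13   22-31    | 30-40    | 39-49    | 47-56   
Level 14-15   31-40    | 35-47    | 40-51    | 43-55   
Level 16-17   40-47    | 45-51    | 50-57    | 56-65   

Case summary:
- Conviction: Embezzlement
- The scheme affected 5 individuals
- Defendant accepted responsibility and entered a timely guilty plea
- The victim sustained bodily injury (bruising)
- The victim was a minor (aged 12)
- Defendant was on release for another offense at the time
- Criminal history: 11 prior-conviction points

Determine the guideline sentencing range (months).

Base offense level for embezzlement: 12.
§1 applies (level before this adjustment is 12 ≥ 5, so +5): 12 + 5 = 17.
§2 applies: 17 + 1 = 18.
§3 applies: 18 + 1 = 19.
§4 applies: 19 − 3 = 16.
§5 does not apply.
§6 does not apply.
§7 applies: 16 + 3 = 19.
Level 19 exceeds the maximum of 17; capped at 17.
Final offense level: 17.
Criminal history: 11 prior points → Category C (9-11).
Level 17 falls in the 16-17 band.
Grid: Level 16-17 × Category C = 50-57 months.

50-57 months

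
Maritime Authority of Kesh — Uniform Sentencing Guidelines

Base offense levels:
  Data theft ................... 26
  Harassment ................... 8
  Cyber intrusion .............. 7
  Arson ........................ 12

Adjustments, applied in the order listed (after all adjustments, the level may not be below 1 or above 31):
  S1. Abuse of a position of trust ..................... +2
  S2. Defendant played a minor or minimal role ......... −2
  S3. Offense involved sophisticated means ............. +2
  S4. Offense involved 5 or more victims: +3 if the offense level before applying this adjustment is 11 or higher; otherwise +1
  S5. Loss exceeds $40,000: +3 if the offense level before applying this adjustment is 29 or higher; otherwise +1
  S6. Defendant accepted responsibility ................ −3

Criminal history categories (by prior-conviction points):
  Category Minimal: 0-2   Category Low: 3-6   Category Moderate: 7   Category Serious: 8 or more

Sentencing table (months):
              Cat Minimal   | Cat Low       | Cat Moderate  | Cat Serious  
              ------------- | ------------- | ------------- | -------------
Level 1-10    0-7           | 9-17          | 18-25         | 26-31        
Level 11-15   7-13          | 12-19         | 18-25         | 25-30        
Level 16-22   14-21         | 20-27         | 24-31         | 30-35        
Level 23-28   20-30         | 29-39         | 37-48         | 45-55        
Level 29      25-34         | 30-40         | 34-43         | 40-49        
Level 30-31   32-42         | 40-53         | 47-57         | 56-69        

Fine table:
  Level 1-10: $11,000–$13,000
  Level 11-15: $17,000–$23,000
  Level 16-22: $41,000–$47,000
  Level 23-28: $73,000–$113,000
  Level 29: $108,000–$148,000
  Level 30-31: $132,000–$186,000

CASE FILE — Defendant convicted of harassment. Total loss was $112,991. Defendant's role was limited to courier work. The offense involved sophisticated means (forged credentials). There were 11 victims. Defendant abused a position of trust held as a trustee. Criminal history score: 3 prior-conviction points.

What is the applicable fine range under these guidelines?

Base offense level for harassment: 8.
S1 applies: 8 + 2 = 10.
S2 applies: 10 − 2 = 8.
S3 applies: 8 + 2 = 10.
S4 applies (level before this adjustment is 10 < 11, so +1): 10 + 1 = 11.
S5 applies (level before this adjustment is 11 < 29, so +1): 11 + 1 = 12.
Final offense level: 12.
Level 12 falls in the 11-15 band.
Fine table: Level 11-15 → $17,000–$23,000.

$17,000–$23,000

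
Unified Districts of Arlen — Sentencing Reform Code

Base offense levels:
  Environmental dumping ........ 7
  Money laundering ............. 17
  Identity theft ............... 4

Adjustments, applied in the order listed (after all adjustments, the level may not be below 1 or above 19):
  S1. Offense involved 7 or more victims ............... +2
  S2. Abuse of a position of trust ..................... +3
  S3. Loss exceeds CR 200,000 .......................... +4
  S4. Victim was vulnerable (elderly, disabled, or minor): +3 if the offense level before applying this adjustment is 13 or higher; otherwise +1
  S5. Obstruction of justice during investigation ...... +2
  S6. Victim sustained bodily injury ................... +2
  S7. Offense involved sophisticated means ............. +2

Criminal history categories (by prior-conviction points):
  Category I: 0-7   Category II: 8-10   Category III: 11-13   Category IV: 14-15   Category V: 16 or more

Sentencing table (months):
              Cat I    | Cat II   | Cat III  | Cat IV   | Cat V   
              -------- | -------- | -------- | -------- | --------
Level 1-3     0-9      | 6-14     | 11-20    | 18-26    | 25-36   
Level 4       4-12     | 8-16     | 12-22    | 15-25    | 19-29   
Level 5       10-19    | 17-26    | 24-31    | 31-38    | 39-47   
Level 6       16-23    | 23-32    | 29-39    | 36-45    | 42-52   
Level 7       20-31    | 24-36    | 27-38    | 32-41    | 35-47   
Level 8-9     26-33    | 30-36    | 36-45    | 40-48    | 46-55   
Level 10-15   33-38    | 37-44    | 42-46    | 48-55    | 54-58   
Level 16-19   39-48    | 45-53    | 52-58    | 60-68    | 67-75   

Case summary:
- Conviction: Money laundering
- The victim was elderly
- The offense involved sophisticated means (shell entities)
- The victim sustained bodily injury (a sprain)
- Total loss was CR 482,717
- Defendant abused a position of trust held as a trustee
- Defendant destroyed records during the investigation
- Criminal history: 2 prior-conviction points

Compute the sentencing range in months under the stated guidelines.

Base offense level for money laundering: 17.
S1 does not apply.
S2 applies: 17 + 3 = 20.
S3 applies: 20 + 4 = 24.
S4 applies (level before this adjustment is 24 ≥ 13, so +3): 24 + 3 = 27.
S5 applies: 27 + 2 = 29.
S6 applies: 29 + 2 = 31.
S7 applies: 31 + 2 = 33.
Level 33 exceeds the maximum of 19; capped at 19.
Final offense level: 19.
Criminal history: 2 prior points → Category I (0-7).
Level 19 falls in the 16-19 band.
Grid: Level 16-19 × Category I = 39-48 months.

39-48 months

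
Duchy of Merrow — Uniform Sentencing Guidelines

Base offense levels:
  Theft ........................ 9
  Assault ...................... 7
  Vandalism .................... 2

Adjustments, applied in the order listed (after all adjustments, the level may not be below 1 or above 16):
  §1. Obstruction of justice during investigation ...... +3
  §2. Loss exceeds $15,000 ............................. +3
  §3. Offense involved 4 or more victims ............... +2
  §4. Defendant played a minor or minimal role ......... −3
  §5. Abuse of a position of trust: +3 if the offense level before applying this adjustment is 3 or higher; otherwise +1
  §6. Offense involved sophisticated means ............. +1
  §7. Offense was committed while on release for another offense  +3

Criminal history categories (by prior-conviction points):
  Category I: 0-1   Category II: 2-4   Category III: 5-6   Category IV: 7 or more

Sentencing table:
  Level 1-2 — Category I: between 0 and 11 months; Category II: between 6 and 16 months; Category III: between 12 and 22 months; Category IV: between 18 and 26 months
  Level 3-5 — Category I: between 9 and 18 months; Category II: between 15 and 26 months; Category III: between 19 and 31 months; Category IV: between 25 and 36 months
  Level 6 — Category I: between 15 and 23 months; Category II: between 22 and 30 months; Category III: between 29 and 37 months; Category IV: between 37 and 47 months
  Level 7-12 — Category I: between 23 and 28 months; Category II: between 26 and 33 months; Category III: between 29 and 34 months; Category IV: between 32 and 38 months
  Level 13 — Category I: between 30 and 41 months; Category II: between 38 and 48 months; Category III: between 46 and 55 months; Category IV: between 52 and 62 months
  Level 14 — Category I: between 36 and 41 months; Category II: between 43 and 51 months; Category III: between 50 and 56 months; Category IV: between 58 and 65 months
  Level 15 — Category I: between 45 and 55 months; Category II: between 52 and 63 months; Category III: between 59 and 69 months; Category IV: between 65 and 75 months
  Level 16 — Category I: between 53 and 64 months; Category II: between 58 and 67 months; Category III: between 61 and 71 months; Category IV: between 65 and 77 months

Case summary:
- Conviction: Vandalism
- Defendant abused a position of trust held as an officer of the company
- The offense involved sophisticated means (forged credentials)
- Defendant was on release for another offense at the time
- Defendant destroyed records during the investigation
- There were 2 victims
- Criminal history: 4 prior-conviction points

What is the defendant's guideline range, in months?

26-33 months

Base offense level for vandalism: 2.
§1 applies: 2 + 3 = 5.
§2 does not apply.
§4 does not apply.
§5 applies (level before this adjustment is 5 ≥ 3, so +3): 5 + 3 = 8.
§6 applies: 8 + 1 = 9.
§7 applies: 9 + 3 = 12.
Final offense level: 12.
Criminal history: 4 prior points → Category II (2-4).
Level 12 falls in the 7-12 band.
Grid: Level 7-12 × Category II = 26-33 months.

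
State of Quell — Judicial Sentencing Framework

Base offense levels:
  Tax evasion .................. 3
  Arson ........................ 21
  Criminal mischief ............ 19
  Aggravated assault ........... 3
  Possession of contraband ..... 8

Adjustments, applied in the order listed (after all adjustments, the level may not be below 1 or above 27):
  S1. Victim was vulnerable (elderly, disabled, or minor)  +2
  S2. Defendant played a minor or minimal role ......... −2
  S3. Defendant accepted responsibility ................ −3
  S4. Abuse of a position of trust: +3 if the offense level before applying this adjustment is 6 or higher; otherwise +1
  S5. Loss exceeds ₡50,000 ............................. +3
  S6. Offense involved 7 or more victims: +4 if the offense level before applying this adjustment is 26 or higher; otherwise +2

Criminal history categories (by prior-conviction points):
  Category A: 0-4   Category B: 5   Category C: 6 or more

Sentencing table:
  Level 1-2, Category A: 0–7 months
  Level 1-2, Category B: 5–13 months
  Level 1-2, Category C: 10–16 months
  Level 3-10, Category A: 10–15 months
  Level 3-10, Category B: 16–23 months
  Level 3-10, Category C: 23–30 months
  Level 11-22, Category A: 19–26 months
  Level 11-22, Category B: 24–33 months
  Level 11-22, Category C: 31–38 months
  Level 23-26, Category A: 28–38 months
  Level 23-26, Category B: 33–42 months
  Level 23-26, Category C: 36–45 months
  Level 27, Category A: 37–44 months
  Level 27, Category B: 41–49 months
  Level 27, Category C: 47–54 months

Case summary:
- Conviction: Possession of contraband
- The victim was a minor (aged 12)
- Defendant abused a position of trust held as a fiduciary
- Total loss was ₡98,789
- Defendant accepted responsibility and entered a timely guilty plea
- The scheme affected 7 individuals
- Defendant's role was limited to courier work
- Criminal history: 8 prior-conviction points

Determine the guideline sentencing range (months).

Base offense level for possession of contraband: 8.
S1 applies: 8 + 2 = 10.
S2 applies: 10 − 2 = 8.
S3 applies: 8 − 3 = 5.
S4 applies (level before this adjustment is 5 < 6, so +1): 5 + 1 = 6.
S5 applies: 6 + 3 = 9.
S6 applies (level before this adjustment is 9 < 26, so +2): 9 + 2 = 11.
Final offense level: 11.
Criminal history: 8 prior points → Category C (6+).
Level 11 falls in the 11-22 band.
Grid: Level 11-22 × Category C = 31-38 months.

31-38 months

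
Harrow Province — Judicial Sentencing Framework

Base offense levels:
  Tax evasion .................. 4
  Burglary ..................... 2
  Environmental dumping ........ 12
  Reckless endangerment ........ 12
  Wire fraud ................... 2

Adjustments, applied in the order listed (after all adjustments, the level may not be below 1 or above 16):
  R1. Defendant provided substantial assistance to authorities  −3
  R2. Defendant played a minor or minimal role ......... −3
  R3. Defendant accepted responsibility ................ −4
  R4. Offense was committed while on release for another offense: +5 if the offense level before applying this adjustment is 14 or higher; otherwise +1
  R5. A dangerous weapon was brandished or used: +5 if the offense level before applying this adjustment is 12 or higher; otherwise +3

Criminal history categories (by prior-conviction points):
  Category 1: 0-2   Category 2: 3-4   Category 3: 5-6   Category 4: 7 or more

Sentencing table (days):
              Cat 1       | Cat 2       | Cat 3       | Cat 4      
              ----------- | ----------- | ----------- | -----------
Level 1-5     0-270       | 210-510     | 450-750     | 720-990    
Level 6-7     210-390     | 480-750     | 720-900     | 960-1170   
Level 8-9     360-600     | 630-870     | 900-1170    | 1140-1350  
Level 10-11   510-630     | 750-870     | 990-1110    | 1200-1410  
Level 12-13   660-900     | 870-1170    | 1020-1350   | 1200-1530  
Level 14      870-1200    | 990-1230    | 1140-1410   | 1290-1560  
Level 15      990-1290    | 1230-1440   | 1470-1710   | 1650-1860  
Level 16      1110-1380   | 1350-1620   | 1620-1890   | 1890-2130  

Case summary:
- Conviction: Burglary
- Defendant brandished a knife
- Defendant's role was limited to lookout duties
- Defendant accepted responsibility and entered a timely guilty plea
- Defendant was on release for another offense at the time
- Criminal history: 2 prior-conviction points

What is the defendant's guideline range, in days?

Base offense level for burglary: 2.
R2 applies: 2 − 3 = -1.
R3 applies: -1 − 4 = -5.
R4 applies (level before this adjustment is -5 < 14, so +1): -5 + 1 = -4.
R5 applies (level before this adjustment is -4 < 12, so +3): -4 + 3 = -1.
Level -1 is below the minimum of 1; floored at 1.
Final offense level: 1.
Criminal history: 2 prior points → Category 1 (0-2).
Level 1 falls in the 1-5 band.
Grid: Level 1-5 × Category 1 = 0-270 days.

0-270 days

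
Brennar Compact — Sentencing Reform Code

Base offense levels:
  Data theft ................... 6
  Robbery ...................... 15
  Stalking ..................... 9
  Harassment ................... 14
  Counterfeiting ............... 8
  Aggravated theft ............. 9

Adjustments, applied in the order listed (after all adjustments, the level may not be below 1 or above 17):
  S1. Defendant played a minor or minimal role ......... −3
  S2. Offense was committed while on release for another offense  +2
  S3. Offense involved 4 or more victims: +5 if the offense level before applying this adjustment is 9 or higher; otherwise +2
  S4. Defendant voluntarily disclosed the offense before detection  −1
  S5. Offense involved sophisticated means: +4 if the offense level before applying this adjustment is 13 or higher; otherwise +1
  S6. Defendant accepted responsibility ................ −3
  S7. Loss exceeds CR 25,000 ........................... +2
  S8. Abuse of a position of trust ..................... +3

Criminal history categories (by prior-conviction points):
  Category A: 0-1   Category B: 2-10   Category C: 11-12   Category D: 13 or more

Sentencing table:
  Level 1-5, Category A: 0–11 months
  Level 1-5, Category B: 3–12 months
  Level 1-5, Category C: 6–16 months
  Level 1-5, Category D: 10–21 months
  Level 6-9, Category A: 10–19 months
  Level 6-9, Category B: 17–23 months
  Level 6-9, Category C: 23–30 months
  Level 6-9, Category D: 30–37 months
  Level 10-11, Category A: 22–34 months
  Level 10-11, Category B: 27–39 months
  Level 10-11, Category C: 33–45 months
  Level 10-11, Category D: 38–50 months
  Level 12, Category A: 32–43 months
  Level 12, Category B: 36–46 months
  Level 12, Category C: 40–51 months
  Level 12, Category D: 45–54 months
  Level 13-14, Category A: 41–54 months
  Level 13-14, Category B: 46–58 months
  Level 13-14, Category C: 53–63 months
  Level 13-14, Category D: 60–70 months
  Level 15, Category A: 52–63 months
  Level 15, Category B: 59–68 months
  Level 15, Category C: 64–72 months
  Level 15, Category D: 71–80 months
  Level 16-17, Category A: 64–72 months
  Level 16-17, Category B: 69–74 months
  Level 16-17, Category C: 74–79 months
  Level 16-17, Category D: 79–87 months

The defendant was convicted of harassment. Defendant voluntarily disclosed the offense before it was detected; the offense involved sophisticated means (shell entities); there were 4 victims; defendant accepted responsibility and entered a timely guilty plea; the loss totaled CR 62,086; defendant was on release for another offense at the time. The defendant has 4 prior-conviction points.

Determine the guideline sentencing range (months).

69-74 months

Base offense level for harassment: 14.
S1 does not apply.
S2 applies: 14 + 2 = 16.
S3 applies (level before this adjustment is 16 ≥ 9, so +5): 16 + 5 = 21.
S4 applies: 21 − 1 = 20.
S5 applies (level before this adjustment is 20 ≥ 13, so +4): 20 + 4 = 24.
S6 applies: 24 − 3 = 21.
S7 applies: 21 + 2 = 23.
Level 23 exceeds the maximum of 17; capped at 17.
Final offense level: 17.
Criminal history: 4 prior points → Category B (2-10).
Level 17 falls in the 16-17 band.
Grid: Level 16-17 × Category B = 69-74 months.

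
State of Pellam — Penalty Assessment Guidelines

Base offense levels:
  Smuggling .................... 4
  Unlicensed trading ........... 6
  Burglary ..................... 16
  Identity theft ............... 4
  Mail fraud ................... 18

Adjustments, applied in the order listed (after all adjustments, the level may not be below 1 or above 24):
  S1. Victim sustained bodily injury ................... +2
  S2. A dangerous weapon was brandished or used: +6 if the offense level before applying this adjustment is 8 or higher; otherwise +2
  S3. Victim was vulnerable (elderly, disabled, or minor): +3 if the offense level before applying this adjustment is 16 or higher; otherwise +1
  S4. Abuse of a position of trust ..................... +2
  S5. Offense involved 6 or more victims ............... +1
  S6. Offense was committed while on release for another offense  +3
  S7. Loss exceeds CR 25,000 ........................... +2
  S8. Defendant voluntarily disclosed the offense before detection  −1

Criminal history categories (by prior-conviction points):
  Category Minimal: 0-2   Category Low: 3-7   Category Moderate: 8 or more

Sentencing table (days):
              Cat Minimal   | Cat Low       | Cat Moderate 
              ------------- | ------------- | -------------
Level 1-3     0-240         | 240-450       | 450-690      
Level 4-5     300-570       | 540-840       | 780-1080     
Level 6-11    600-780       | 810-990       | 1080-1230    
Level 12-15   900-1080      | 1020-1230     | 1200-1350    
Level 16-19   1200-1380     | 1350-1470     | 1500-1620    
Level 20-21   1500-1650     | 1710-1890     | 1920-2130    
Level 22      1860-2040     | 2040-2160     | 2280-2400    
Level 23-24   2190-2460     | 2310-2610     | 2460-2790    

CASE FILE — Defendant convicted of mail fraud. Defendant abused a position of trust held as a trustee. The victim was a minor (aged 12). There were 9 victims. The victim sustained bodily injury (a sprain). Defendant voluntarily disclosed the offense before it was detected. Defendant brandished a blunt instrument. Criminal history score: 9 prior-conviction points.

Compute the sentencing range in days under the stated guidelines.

2460-2790 days

Base offense level for mail fraud: 18.
S1 applies: 18 + 2 = 20.
S2 applies (level before this adjustment is 20 ≥ 8, so +6): 20 + 6 = 26.
S3 applies (level before this adjustment is 26 ≥ 16, so +3): 26 + 3 = 29.
S4 applies: 29 + 2 = 31.
S5 applies: 31 + 1 = 32.
S6 does not apply.
S8 applies: 32 − 1 = 31.
Level 31 exceeds the maximum of 24; capped at 24.
Final offense level: 24.
Criminal history: 9 prior points → Category Moderate (8+).
Level 24 falls in the 23-24 band.
Grid: Level 23-24 × Category Moderate = 2460-2790 days.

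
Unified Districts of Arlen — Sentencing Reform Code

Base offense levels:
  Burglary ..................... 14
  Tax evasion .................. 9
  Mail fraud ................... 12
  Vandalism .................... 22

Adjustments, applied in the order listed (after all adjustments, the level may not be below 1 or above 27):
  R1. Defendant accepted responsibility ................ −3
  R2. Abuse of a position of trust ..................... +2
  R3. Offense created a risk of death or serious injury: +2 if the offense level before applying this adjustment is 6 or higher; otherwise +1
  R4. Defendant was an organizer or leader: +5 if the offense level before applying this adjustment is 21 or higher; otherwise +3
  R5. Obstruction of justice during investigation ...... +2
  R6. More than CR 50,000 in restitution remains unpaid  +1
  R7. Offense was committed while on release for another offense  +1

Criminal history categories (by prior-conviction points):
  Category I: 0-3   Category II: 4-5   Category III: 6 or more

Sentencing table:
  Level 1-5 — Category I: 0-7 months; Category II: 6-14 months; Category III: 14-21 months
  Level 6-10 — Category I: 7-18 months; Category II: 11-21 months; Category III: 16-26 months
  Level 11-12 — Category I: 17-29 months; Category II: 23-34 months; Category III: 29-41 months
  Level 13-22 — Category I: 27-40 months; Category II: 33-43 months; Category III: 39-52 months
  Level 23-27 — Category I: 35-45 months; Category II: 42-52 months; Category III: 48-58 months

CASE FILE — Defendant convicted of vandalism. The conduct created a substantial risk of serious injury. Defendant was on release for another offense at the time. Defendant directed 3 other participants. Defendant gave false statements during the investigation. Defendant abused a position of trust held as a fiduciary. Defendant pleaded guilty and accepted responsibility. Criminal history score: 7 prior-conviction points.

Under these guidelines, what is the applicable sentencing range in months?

48-58 months

Base offense level for vandalism: 22.
R1 applies: 22 − 3 = 19.
R2 applies: 19 + 2 = 21.
R3 applies (level before this adjustment is 21 ≥ 6, so +2): 21 + 2 = 23.
R4 applies (level before this adjustment is 23 ≥ 21, so +5): 23 + 5 = 28.
R5 applies: 28 + 2 = 30.
R6 does not apply.
R7 applies: 30 + 1 = 31.
Level 31 exceeds the maximum of 27; capped at 27.
Final offense level: 27.
Criminal history: 7 prior points → Category III (6+).
Level 27 falls in the 23-27 band.
Grid: Level 23-27 × Category III = 48-58 months.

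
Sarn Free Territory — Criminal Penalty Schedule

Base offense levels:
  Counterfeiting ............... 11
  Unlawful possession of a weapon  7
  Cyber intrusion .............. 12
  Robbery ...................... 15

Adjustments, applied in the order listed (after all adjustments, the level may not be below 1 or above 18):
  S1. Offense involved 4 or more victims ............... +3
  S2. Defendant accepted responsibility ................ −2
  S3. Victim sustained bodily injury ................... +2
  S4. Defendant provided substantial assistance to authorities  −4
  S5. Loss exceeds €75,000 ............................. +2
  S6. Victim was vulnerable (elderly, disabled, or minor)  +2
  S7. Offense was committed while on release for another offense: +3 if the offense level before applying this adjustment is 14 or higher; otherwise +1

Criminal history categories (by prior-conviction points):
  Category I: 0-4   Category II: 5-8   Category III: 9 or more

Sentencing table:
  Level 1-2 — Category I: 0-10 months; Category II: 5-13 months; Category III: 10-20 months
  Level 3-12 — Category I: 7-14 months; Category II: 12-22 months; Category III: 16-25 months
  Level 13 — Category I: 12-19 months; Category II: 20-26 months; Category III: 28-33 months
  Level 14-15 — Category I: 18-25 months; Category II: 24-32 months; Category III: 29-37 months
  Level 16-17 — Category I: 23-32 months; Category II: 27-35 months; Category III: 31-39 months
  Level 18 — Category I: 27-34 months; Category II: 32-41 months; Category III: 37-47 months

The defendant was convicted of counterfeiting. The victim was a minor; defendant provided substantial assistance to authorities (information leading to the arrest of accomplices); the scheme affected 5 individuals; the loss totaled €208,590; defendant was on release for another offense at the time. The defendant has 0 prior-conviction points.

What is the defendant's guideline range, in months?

Base offense level for counterfeiting: 11.
S1 applies: 11 + 3 = 14.
S3 does not apply.
S4 applies: 14 − 4 = 10.
S5 applies: 10 + 2 = 12.
S6 applies: 12 + 2 = 14.
S7 applies (level before this adjustment is 14 ≥ 14, so +3): 14 + 3 = 17.
Final offense level: 17.
Criminal history: 0 prior points → Category I (0-4).
Level 17 falls in the 16-17 band.
Grid: Level 16-17 × Category I = 23-32 months.

23-32 months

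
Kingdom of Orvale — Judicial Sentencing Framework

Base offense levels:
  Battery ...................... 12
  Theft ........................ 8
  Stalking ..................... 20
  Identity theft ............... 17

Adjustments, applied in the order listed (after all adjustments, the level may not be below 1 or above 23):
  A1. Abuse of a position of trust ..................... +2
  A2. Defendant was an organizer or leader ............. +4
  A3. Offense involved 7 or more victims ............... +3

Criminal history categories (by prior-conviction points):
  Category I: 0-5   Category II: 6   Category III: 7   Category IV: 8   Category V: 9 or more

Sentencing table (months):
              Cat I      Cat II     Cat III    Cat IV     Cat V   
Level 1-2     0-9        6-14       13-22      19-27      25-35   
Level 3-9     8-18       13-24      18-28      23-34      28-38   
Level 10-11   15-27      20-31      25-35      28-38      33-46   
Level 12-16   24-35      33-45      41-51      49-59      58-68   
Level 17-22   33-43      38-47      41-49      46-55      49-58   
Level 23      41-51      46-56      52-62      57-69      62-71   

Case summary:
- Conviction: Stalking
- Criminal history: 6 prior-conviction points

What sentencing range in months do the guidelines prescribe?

38-47 months

Base offense level for stalking: 20.
Final offense level: 20.
Criminal history: 6 prior points → Category II (6).
Level 20 falls in the 17-22 band.
Grid: Level 17-22 × Category II = 38-47 months.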